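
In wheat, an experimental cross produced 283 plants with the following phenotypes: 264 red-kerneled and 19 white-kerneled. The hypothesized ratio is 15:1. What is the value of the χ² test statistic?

The 15:1 ratio has 16 parts, so with N = 283 the expected counts are:
  red-kerneled: 283 × 15/16 = 265.3125
  white-kerneled: 283 × 1/16 = 17.6875
χ² = Σ (O − E)² / E
  red-kerneled: (264 − 265.3125)² / 265.3125 = 0.0065
  white-kerneled: (19 − 17.6875)² / 17.6875 = 0.0974
χ² = 0.0065 + 0.0974 = 0.1039 ≈ 0.104

0.104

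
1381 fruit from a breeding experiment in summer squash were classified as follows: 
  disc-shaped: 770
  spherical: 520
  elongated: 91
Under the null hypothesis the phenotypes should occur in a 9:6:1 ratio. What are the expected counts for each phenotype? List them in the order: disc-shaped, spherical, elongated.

776.8125, 517.875, 86.3125

The 9:6:1 ratio has 16 parts, so with N = 1381 the expected counts are:
  disc-shaped: 1381 × 9/16 = 776.8125
  spherical: 1381 × 6/16 = 517.875
  elongated: 1381 × 1/16 = 86.3125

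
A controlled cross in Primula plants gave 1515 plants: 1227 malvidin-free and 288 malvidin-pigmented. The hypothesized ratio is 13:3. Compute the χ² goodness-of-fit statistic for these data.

0.067

Total ratio parts = 16. Expected numbers out of 1515:
  malvidin-free: 1515 × 13/16 = 1230.9375
  malvidin-pigmented: 1515 × 3/16 = 284.0625
χ² = Σ (O − E)² / E
  malvidin-free: (1227 − 1230.9375)² / 1230.9375 = 0.0126
  malvidin-pigmented: (288 − 284.0625)² / 284.0625 = 0.0546
χ² = 0.0126 + 0.0546 = 0.0672 ≈ 0.067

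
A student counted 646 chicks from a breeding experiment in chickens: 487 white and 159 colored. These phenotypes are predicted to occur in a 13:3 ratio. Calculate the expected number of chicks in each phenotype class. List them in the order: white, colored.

The 13:3 ratio has 16 parts, so with N = 646 the expected counts are:
  white: 646 × 13/16 = 524.875
  colored: 646 × 3/16 = 121.125

524.875, 121.125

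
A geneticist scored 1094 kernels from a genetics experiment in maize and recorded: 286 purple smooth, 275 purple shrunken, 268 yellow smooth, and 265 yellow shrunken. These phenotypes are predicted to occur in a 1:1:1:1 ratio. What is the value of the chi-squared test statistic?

The 1:1:1:1 ratio has 4 parts, so with N = 1094 the expected counts are:
  purple smooth: 1094 × 1/4 = 273.5
  purple shrunken: 1094 × 1/4 = 273.5
  yellow smooth: 1094 × 1/4 = 273.5
  yellow shrunken: 1094 × 1/4 = 273.5
χ² = Σ (O − E)² / E
  purple smooth: (286 − 273.5)² / 273.5 = 0.5713
  purple shrunken: (275 − 273.5)² / 273.5 = 0.0082
  yellow smooth: (268 − 273.5)² / 273.5 = 0.1106
  yellow shrunken: (265 − 273.5)² / 273.5 = 0.2642
χ² = 0.5713 + 0.0082 + 0.1106 + 0.2642 = 0.9543 ≈ 0.954

0.954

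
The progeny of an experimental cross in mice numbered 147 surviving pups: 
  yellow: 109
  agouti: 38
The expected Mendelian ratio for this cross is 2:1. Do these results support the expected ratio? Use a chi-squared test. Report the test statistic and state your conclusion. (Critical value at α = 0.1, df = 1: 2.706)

Total ratio parts = 3. Expected numbers out of 147:
  yellow: 147 × 2/3 = 98
  agouti: 147 × 1/3 = 49
χ² = Σ (O − E)² / E
  yellow: (109 − 98)² / 98 = 1.2347
  agouti: (38 − 49)² / 49 = 2.4694
χ² = 1.2347 + 2.4694 = 3.7041 ≈ 3.704
Degrees of freedom = 2 − 1 = 1; critical value at α = 0.1 is 2.706.
Since 3.704 > 2.706, we reject the null hypothesis — the data do not fit the 2:1 ratio.

3.704; not consistent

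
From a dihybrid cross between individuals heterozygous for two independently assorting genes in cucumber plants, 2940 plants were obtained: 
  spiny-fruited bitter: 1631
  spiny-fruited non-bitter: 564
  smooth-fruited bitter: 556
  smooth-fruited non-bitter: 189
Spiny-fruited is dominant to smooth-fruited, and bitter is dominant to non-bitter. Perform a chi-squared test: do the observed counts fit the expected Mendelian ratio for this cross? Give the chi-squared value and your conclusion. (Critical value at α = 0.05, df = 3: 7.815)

A dihybrid F₂ with independent assortment and complete dominance at both loci gives a 9:3:3:1 phenotypic ratio.
Under the 9:3:3:1 hypothesis (Σ ratio = 16, N = 2940):
  spiny-fruited bitter: 2940 × 9/16 = 1653.75
  spiny-fruited non-bitter: 2940 × 3/16 = 551.25
  smooth-fruited bitter: 2940 × 3/16 = 551.25
  smooth-fruited non-bitter: 2940 × 1/16 = 183.75
χ² = Σ (O − E)² / E
  spiny-fruited bitter: (1631 − 1653.75)² / 1653.75 = 0.3130
  spiny-fruited non-bitter: (564 − 551.25)² / 551.25 = 0.2949
  smooth-fruited bitter: (556 − 551.25)² / 551.25 = 0.0409
  smooth-fruited non-bitter: (189 − 183.75)² / 183.75 = 0.1500
χ² = 0.3130 + 0.2949 + 0.0409 + 0.1500 = 0.7988 ≈ 0.799
Degrees of freedom = 4 − 1 = 3; critical value at α = 0.05 is 7.815.
Since 0.799 < 7.815, we fail to reject the null hypothesis — the data are consistent with the 9:3:3:1 ratio.

0.799; consistent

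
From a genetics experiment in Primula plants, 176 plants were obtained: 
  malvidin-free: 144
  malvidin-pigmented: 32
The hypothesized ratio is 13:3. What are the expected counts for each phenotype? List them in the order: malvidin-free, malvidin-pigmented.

Under the 13:3 hypothesis (Σ ratio = 16, N = 176):
  malvidin-free: 176 × 13/16 = 143
  malvidin-pigmented: 176 × 3/16 = 33

143, 33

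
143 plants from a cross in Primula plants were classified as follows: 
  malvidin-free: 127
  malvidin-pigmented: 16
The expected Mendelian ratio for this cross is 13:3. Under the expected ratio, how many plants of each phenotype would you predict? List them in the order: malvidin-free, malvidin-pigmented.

116.1875, 26.8125

The 13:3 ratio has 16 parts, so with N = 143 the expected counts are:
  malvidin-free: 143 × 13/16 = 116.1875
  malvidin-pigmented: 143 × 3/16 = 26.8125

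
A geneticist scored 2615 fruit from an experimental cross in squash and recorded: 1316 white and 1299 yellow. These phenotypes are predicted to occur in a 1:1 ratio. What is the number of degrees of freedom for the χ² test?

1

A goodness-of-fit test with 2 phenotype classes has df = 2 − 1 = 1.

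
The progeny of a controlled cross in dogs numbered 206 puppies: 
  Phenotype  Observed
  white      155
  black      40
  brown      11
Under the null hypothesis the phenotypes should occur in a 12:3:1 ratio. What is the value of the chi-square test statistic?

Under the 12:3:1 hypothesis (Σ ratio = 16, N = 206):
  white: 206 × 12/16 = 154.5
  black: 206 × 3/16 = 38.625
  brown: 206 × 1/16 = 12.875
χ² = Σ (O − E)² / E
  white: (155 − 154.5)² / 154.5 = 0.0016
  black: (40 − 38.625)² / 38.625 = 0.0489
  brown: (11 − 12.875)² / 12.875 = 0.2731
χ² = 0.0016 + 0.0489 + 0.2731 = 0.3236 ≈ 0.324

0.324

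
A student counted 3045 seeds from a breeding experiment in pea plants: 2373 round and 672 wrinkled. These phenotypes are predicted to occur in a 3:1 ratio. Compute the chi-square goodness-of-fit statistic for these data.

The 3:1 ratio has 4 parts, so with N = 3045 the expected counts are:
  round: 3045 × 3/4 = 2283.75
  wrinkled: 3045 × 1/4 = 761.25
χ² = Σ (O − E)² / E
  round: (2373 − 2283.75)² / 2283.75 = 3.4879
  wrinkled: (672 − 761.25)² / 761.25 = 10.4638
χ² = 3.4879 + 10.4638 = 13.9517 ≈ 13.952

13.952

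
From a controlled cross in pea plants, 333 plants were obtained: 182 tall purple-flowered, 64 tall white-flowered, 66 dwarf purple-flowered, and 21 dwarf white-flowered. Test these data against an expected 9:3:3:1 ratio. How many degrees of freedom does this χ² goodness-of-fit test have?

A goodness-of-fit test with 4 phenotype classes has df = 4 − 1 = 3.

3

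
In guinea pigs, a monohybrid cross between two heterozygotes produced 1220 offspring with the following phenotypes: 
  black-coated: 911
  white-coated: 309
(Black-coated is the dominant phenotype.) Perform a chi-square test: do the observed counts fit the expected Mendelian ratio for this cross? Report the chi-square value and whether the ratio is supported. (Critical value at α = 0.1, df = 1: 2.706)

0.070; consistent

For a monohybrid cross between heterozygotes with complete dominance, the expected phenotypic ratio is 3:1.
The 3:1 ratio has 4 parts, so with N = 1220 the expected counts are:
  black-coated: 1220 × 3/4 = 915
  white-coated: 1220 × 1/4 = 305
χ² = Σ (O − E)² / E
  black-coated: (911 − 915)² / 915 = 0.0175
  white-coated: (309 − 305)² / 305 = 0.0525
χ² = 0.0175 + 0.0525 = 0.070
Degrees of freedom = 2 − 1 = 1; critical value at α = 0.1 is 2.706.
Since 0.070 < 2.706, we fail to reject the null hypothesis — the data are consistent with the 3:1 ratio.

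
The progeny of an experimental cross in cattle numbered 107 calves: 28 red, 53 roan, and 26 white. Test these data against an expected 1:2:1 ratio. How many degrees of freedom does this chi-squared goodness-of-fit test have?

A goodness-of-fit test with 3 phenotype classes has df = 3 − 1 = 2.

2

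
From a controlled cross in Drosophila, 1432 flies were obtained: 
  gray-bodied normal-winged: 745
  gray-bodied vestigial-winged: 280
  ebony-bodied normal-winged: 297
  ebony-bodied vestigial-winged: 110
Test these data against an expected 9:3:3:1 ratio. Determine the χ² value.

Under the 9:3:3:1 hypothesis (Σ ratio = 16, N = 1432):
  gray-bodied normal-winged: 1432 × 9/16 = 805.5
  gray-bodied vestigial-winged: 1432 × 3/16 = 268.5
  ebony-bodied normal-winged: 1432 × 3/16 = 268.5
  ebony-bodied vestigial-winged: 1432 × 1/16 = 89.5
χ² = Σ (O − E)² / E
  gray-bodied normal-winged: (745 − 805.5)² / 805.5 = 4.5441
  gray-bodied vestigial-winged: (280 − 268.5)² / 268.5 = 0.4926
  ebony-bodied normal-winged: (297 − 268.5)² / 268.5 = 3.0251
  ebony-bodied vestigial-winged: (110 − 89.5)² / 89.5 = 4.6955
χ² = 4.5441 + 0.4926 + 3.0251 + 4.6955 = 12.7573 ≈ 12.757

12.757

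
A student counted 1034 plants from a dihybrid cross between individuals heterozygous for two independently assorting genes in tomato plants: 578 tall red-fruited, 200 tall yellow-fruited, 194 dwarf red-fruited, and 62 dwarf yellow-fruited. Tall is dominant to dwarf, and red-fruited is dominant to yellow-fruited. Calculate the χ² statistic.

0.323

A dihybrid F₂ with independent assortment and complete dominance at both loci gives a 9:3:3:1 phenotypic ratio.
Total ratio parts = 16. Expected numbers out of 1034:
  tall red-fruited: 1034 × 9/16 = 581.625
  tall yellow-fruited: 1034 × 3/16 = 193.875
  dwarf red-fruited: 1034 × 3/16 = 193.875
  dwarf yellow-fruited: 1034 × 1/16 = 64.625
χ² = Σ (O − E)² / E
  tall red-fruited: (578 − 581.625)² / 581.625 = 0.0226
  tall yellow-fruited: (200 − 193.875)² / 193.875 = 0.1935
  dwarf red-fruited: (194 − 193.875)² / 193.875 = 0.0001
  dwarf yellow-fruited: (62 − 64.625)² / 64.625 = 0.1066
χ² = 0.0226 + 0.1935 + 0.0001 + 0.1066 = 0.3228 ≈ 0.323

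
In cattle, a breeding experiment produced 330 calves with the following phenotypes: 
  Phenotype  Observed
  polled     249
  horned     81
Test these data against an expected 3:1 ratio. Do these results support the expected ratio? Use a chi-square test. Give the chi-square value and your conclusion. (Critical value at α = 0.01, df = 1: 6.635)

0.036; consistent

Total ratio parts = 4. Expected numbers out of 330:
  polled: 330 × 3/4 = 247.5
  horned: 330 × 1/4 = 82.5
χ² = Σ (O − E)² / E
  polled: (249 − 247.5)² / 247.5 = 0.0091
  horned: (81 − 82.5)² / 82.5 = 0.0273
χ² = 0.0091 + 0.0273 = 0.0364 ≈ 0.036
Degrees of freedom = 2 − 1 = 1; critical value at α = 0.01 is 6.635.
Since 0.036 < 6.635, we fail to reject the null hypothesis — the data are consistent with the 3:1 ratio.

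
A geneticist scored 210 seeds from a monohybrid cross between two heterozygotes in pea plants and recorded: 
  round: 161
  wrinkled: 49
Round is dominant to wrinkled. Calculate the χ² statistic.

For a monohybrid cross between heterozygotes with complete dominance, the expected phenotypic ratio is 3:1.
Total ratio parts = 4. Expected numbers out of 210:
  round: 210 × 3/4 = 157.5
  wrinkled: 210 × 1/4 = 52.5
χ² = Σ (O − E)² / E
  round: (161 − 157.5)² / 157.5 = 0.0778
  wrinkled: (49 − 52.5)² / 52.5 = 0.2333
χ² = 0.0778 + 0.2333 = 0.3111 ≈ 0.311

0.311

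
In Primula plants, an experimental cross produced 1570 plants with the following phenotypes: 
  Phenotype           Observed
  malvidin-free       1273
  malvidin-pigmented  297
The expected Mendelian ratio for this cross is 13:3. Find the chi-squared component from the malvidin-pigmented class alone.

The 13:3 ratio has 16 parts, so with N = 1570 the expected counts are:
  malvidin-free: 1570 × 13/16 = 1275.625
  malvidin-pigmented: 1570 × 3/16 = 294.375
Contribution of malvidin-pigmented: (297 − 294.375)² / 294.375 = 0.0234

0.023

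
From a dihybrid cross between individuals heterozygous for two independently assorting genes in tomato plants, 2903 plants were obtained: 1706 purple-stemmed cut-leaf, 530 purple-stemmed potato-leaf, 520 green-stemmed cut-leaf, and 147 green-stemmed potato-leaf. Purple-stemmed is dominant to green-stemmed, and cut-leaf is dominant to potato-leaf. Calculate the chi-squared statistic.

A dihybrid F₂ with independent assortment and complete dominance at both loci gives a 9:3:3:1 phenotypic ratio.
Under the 9:3:3:1 hypothesis (Σ ratio = 16, N = 2903):
  purple-stemmed cut-leaf: 2903 × 9/16 = 1632.9375
  purple-stemmed potato-leaf: 2903 × 3/16 = 544.3125
  green-stemmed cut-leaf: 2903 × 3/16 = 544.3125
  green-stemmed potato-leaf: 2903 × 1/16 = 181.4375
χ² = Σ (O − E)² / E
  purple-stemmed cut-leaf: (1706 − 1632.9375)² / 1632.9375 = 3.2690
  purple-stemmed potato-leaf: (530 − 544.3125)² / 544.3125 = 0.3763
  green-stemmed cut-leaf: (520 − 544.3125)² / 544.3125 = 1.0860
  green-stemmed potato-leaf: (147 − 181.4375)² / 181.4375 = 6.5364
χ² = 3.2690 + 0.3763 + 1.0860 + 6.5364 = 11.2677 ≈ 11.268

11.268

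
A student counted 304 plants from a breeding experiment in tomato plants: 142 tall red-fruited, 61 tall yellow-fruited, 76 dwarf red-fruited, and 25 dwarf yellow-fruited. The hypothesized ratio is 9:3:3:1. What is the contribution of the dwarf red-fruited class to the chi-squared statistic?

Expected counts for N = 304 under a 9:3:3:1 ratio (total parts = 16):
  tall red-fruited: 304 × 9/16 = 171
  tall yellow-fruited: 304 × 3/16 = 57
  dwarf red-fruited: 304 × 3/16 = 57
  dwarf yellow-fruited: 304 × 1/16 = 19
Contribution of dwarf red-fruited: (76 − 57)² / 57 = 6.3333

6.333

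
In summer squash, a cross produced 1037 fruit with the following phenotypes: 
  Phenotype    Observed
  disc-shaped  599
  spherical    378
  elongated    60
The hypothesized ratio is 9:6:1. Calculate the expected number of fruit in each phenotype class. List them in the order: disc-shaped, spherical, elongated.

583.3125, 388.875, 64.8125

Expected counts for N = 1037 under a 9:6:1 ratio (total parts = 16):
  disc-shaped: 1037 × 9/16 = 583.3125
  spherical: 1037 × 6/16 = 388.875
  elongated: 1037 × 1/16 = 64.8125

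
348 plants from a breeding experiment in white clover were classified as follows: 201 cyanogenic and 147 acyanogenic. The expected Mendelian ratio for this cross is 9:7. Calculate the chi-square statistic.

Total ratio parts = 16. Expected numbers out of 348:
  cyanogenic: 348 × 9/16 = 195.75
  acyanogenic: 348 × 7/16 = 152.25
χ² = Σ (O − E)² / E
  cyanogenic: (201 − 195.75)² / 195.75 = 0.1408
  acyanogenic: (147 − 152.25)² / 152.25 = 0.1810
χ² = 0.1408 + 0.1810 = 0.3218 ≈ 0.322

0.322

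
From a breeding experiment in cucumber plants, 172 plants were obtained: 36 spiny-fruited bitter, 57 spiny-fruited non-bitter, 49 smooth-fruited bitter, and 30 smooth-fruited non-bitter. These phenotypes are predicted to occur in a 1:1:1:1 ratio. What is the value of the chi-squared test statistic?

10.465

Under the 1:1:1:1 hypothesis (Σ ratio = 4, N = 172):
  spiny-fruited bitter: 172 × 1/4 = 43
  spiny-fruited non-bitter: 172 × 1/4 = 43
  smooth-fruited bitter: 172 × 1/4 = 43
  smooth-fruited non-bitter: 172 × 1/4 = 43
χ² = Σ (O − E)² / E
  spiny-fruited bitter: (36 − 43)² / 43 = 1.1395
  spiny-fruited non-bitter: (57 − 43)² / 43 = 4.5581
  smooth-fruited bitter: (49 − 43)² / 43 = 0.8372
  smooth-fruited non-bitter: (30 − 43)² / 43 = 3.9302
χ² = 1.1395 + 4.5581 + 0.8372 + 3.9302 = 10.465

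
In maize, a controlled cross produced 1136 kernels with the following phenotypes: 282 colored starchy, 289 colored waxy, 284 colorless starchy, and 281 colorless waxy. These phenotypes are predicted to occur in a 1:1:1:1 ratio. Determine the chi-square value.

0.134

Under the 1:1:1:1 hypothesis (Σ ratio = 4, N = 1136):
  colored starchy: 1136 × 1/4 = 284
  colored waxy: 1136 × 1/4 = 284
  colorless starchy: 1136 × 1/4 = 284
  colorless waxy: 1136 × 1/4 = 284
χ² = Σ (O − E)² / E
  colored starchy: (282 − 284)² / 284 = 0.0141
  colored waxy: (289 − 284)² / 284 = 0.0880
  colorless starchy: (284 − 284)² / 284 = 0.0000
  colorless waxy: (281 − 284)² / 284 = 0.0317
χ² = 0.0141 + 0.0880 + 0.0000 + 0.0317 = 0.1338 ≈ 0.134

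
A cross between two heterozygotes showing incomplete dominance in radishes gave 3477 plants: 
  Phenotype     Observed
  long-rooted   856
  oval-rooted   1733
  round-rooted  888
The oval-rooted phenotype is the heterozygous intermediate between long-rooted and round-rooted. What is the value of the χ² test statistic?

0.624

With incomplete dominance, a heterozygote × heterozygote cross gives a 1:2:1 phenotypic ratio.
The 1:2:1 ratio has 4 parts, so with N = 3477 the expected counts are:
  long-rooted: 3477 × 1/4 = 869.25
  oval-rooted: 3477 × 2/4 = 1738.5
  round-rooted: 3477 × 1/4 = 869.25
χ² = Σ (O − E)² / E
  long-rooted: (856 − 869.25)² / 869.25 = 0.2020
  oval-rooted: (1733 − 1738.5)² / 1738.5 = 0.0174
  round-rooted: (888 − 869.25)² / 869.25 = 0.4044
χ² = 0.2020 + 0.0174 + 0.4044 = 0.6238 ≈ 0.624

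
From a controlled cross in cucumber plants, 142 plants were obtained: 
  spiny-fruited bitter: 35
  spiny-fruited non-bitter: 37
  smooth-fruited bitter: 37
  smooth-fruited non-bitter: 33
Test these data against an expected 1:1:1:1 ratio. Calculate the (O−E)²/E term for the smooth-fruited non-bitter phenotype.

0.176

Expected counts for N = 142 under a 1:1:1:1 ratio (total parts = 4):
  spiny-fruited bitter: 142 × 1/4 = 35.5
  spiny-fruited non-bitter: 142 × 1/4 = 35.5
  smooth-fruited bitter: 142 × 1/4 = 35.5
  smooth-fruited non-bitter: 142 × 1/4 = 35.5
Contribution of smooth-fruited non-bitter: (33 − 35.5)² / 35.5 = 0.1761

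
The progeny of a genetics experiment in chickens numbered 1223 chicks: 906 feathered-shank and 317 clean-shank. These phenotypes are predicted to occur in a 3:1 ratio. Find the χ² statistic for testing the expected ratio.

0.552

Under the 3:1 hypothesis (Σ ratio = 4, N = 1223):
  feathered-shank: 1223 × 3/4 = 917.25
  clean-shank: 1223 × 1/4 = 305.75
χ² = Σ (O − E)² / E
  feathered-shank: (906 − 917.25)² / 917.25 = 0.1380
  clean-shank: (317 − 305.75)² / 305.75 = 0.4139
χ² = 0.1380 + 0.4139 = 0.5519 ≈ 0.552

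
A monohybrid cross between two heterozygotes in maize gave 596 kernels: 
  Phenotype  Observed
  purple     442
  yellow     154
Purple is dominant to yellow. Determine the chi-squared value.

For a monohybrid cross between heterozygotes with complete dominance, the expected phenotypic ratio is 3:1.
Total ratio parts = 4. Expected numbers out of 596:
  purple: 596 × 3/4 = 447
  yellow: 596 × 1/4 = 149
χ² = Σ (O − E)² / E
  purple: (442 − 447)² / 447 = 0.0559
  yellow: (154 − 149)² / 149 = 0.1678
χ² = 0.0559 + 0.1678 = 0.2237 ≈ 0.224

0.224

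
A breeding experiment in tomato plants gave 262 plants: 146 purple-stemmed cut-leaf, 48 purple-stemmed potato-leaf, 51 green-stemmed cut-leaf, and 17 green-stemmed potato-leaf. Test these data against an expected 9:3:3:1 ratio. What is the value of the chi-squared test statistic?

Expected counts for N = 262 under a 9:3:3:1 ratio (total parts = 16):
  purple-stemmed cut-leaf: 262 × 9/16 = 147.375
  purple-stemmed potato-leaf: 262 × 3/16 = 49.125
  green-stemmed cut-leaf: 262 × 3/16 = 49.125
  green-stemmed potato-leaf: 262 × 1/16 = 16.375
χ² = Σ (O − E)² / E
  purple-stemmed cut-leaf: (146 − 147.375)² / 147.375 = 0.0128
  purple-stemmed potato-leaf: (48 − 49.125)² / 49.125 = 0.0258
  green-stemmed cut-leaf: (51 − 49.125)² / 49.125 = 0.0716
  green-stemmed potato-leaf: (17 − 16.375)² / 16.375 = 0.0239
χ² = 0.0128 + 0.0258 + 0.0716 + 0.0239 = 0.1341 ≈ 0.134

0.134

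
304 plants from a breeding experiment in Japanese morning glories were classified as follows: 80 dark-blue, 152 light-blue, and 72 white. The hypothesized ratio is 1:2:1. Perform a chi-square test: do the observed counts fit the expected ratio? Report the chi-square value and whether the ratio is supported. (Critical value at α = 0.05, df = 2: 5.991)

Total ratio parts = 4. Expected numbers out of 304:
  dark-blue: 304 × 1/4 = 76
  light-blue: 304 × 2/4 = 152
  white: 304 × 1/4 = 76
χ² = Σ (O − E)² / E
  dark-blue: (80 − 76)² / 76 = 0.2105
  light-blue: (152 − 152)² / 152 = 0.0000
  white: (72 − 76)² / 76 = 0.2105
χ² = 0.2105 + 0.0000 + 0.2105 = 0.421
Degrees of freedom = 3 − 1 = 2; critical value at α = 0.05 is 5.991.
Since 0.421 < 5.991, we fail to reject the null hypothesis — the data are consistent with the 1:2:1 ratio.

0.421; consistent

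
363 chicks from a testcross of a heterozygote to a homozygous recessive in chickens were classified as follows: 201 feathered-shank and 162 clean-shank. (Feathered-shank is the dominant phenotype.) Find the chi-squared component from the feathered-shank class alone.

2.095

A testcross of a heterozygote (Aa × aa) gives a 1:1 phenotypic ratio.
The 1:1 ratio has 2 parts, so with N = 363 the expected counts are:
  feathered-shank: 363 × 1/2 = 181.5
  clean-shank: 363 × 1/2 = 181.5
Contribution of feathered-shank: (201 − 181.5)² / 181.5 = 2.0950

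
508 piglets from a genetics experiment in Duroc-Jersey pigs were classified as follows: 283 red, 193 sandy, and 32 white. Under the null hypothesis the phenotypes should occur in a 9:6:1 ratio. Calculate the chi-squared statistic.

Under the 9:6:1 hypothesis (Σ ratio = 16, N = 508):
  red: 508 × 9/16 = 285.75
  sandy: 508 × 6/16 = 190.5
  white: 508 × 1/16 = 31.75
χ² = Σ (O − E)² / E
  red: (283 − 285.75)² / 285.75 = 0.0265
  sandy: (193 − 190.5)² / 190.5 = 0.0328
  white: (32 − 31.75)² / 31.75 = 0.0020
χ² = 0.0265 + 0.0328 + 0.0020 = 0.0613 ≈ 0.061

0.061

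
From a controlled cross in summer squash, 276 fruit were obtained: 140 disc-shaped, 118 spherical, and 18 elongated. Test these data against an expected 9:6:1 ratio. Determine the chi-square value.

Total ratio parts = 16. Expected numbers out of 276:
  disc-shaped: 276 × 9/16 = 155.25
  spherical: 276 × 6/16 = 103.5
  elongated: 276 × 1/16 = 17.25
χ² = Σ (O − E)² / E
  disc-shaped: (140 − 155.25)² / 155.25 = 1.4980
  spherical: (118 − 103.5)² / 103.5 = 2.0314
  elongated: (18 − 17.25)² / 17.25 = 0.0326
χ² = 1.4980 + 2.0314 + 0.0326 = 3.562

3.562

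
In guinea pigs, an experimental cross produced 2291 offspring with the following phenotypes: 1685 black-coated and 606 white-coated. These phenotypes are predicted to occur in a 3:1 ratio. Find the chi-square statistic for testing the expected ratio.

2.574

Under the 3:1 hypothesis (Σ ratio = 4, N = 2291):
  black-coated: 2291 × 3/4 = 1718.25
  white-coated: 2291 × 1/4 = 572.75
χ² = Σ (O − E)² / E
  black-coated: (1685 − 1718.25)² / 1718.25 = 0.6434
  white-coated: (606 − 572.75)² / 572.75 = 1.9303
χ² = 0.6434 + 1.9303 = 2.5737 ≈ 2.574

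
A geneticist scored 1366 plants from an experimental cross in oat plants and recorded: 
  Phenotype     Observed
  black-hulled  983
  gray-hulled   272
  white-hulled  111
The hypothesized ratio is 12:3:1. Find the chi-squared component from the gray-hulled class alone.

0.984

Under the 12:3:1 hypothesis (Σ ratio = 16, N = 1366):
  black-hulled: 1366 × 12/16 = 1024.5
  gray-hulled: 1366 × 3/16 = 256.125
  white-hulled: 1366 × 1/16 = 85.375
Contribution of gray-hulled: (272 − 256.125)² / 256.125 = 0.9840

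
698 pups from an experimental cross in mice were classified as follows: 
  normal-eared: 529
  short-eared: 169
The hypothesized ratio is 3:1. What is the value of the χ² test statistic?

0.231

Expected counts for N = 698 under a 3:1 ratio (total parts = 4):
  normal-eared: 698 × 3/4 = 523.5
  short-eared: 698 × 1/4 = 174.5
χ² = Σ (O − E)² / E
  normal-eared: (529 − 523.5)² / 523.5 = 0.0578
  short-eared: (169 − 174.5)² / 174.5 = 0.1734
χ² = 0.0578 + 0.1734 = 0.2312 ≈ 0.231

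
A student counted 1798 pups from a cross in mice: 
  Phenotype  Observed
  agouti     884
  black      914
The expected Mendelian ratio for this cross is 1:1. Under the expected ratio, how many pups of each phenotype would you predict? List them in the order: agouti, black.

Total ratio parts = 2. Expected numbers out of 1798:
  agouti: 1798 × 1/2 = 899
  black: 1798 × 1/2 = 899

899, 899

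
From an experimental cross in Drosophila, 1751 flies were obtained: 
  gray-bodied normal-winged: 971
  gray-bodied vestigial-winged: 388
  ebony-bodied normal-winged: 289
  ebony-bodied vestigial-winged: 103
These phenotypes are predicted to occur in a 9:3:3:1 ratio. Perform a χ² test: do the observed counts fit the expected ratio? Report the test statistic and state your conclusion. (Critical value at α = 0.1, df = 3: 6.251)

The 9:3:3:1 ratio has 16 parts, so with N = 1751 the expected counts are:
  gray-bodied normal-winged: 1751 × 9/16 = 984.9375
  gray-bodied vestigial-winged: 1751 × 3/16 = 328.3125
  ebony-bodied normal-winged: 1751 × 3/16 = 328.3125
  ebony-bodied vestigial-winged: 1751 × 1/16 = 109.4375
χ² = Σ (O − E)² / E
  gray-bodied normal-winged: (971 − 984.9375)² / 984.9375 = 0.1972
  gray-bodied vestigial-winged: (388 − 328.3125)² / 328.3125 = 10.8512
  ebony-bodied normal-winged: (289 − 328.3125)² / 328.3125 = 4.7073
  ebony-bodied vestigial-winged: (103 − 109.4375)² / 109.4375 = 0.3787
χ² = 0.1972 + 10.8512 + 4.7073 + 0.3787 = 16.1344 ≈ 16.134
Degrees of freedom = 4 − 1 = 3; critical value at α = 0.1 is 6.251.
Since 16.134 > 6.251, we reject the null hypothesis — the data do not fit the 9:3:3:1 ratio.

16.134; not consistent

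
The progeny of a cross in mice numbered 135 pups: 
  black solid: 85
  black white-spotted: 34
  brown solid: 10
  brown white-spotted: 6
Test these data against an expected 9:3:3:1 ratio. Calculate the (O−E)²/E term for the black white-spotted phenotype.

Under the 9:3:3:1 hypothesis (Σ ratio = 16, N = 135):
  black solid: 135 × 9/16 = 75.9375
  black white-spotted: 135 × 3/16 = 25.3125
  brown solid: 135 × 3/16 = 25.3125
  brown white-spotted: 135 × 1/16 = 8.4375
Contribution of black white-spotted: (34 − 25.3125)² / 25.3125 = 2.9816

2.982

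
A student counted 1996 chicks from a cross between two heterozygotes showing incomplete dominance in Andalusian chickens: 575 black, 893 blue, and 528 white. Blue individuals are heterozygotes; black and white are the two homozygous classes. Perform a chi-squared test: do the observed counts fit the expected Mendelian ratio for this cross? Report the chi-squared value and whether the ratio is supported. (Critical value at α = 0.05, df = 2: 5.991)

24.308; not consistent

With incomplete dominance, a heterozygote × heterozygote cross gives a 1:2:1 phenotypic ratio.
Expected counts for N = 1996 under a 1:2:1 ratio (total parts = 4):
  black: 1996 × 1/4 = 499
  blue: 1996 × 2/4 = 998
  white: 1996 × 1/4 = 499
χ² = Σ (O − E)² / E
  black: (575 − 499)² / 499 = 11.5752
  blue: (893 − 998)² / 998 = 11.0471
  white: (528 − 499)² / 499 = 1.6854
χ² = 11.5752 + 11.0471 + 1.6854 = 24.3077 ≈ 24.308
Degrees of freedom = 3 − 1 = 2; critical value at α = 0.05 is 5.991.
Since 24.308 > 5.991, we reject the null hypothesis — the data do not fit the 1:2:1 ratio.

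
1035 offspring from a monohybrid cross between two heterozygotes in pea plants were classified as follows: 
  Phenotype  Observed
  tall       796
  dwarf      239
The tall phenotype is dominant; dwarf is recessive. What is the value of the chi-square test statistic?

For a monohybrid cross between heterozygotes with complete dominance, the expected phenotypic ratio is 3:1.
Expected counts for N = 1035 under a 3:1 ratio (total parts = 4):
  tall: 1035 × 3/4 = 776.25
  dwarf: 1035 × 1/4 = 258.75
χ² = Σ (O − E)² / E
  tall: (796 − 776.25)² / 776.25 = 0.5025
  dwarf: (239 − 258.75)² / 258.75 = 1.5075
χ² = 0.5025 + 1.5075 = 2.010

2.010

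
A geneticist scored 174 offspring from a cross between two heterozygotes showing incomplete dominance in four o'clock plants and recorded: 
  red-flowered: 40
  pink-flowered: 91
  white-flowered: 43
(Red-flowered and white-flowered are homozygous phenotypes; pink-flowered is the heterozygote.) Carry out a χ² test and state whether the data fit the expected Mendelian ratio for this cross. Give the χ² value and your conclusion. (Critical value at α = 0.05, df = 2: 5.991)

With incomplete dominance, a heterozygote × heterozygote cross gives a 1:2:1 phenotypic ratio.
Expected counts for N = 174 under a 1:2:1 ratio (total parts = 4):
  red-flowered: 174 × 1/4 = 43.5
  pink-flowered: 174 × 2/4 = 87
  white-flowered: 174 × 1/4 = 43.5
χ² = Σ (O − E)² / E
  red-flowered: (40 − 43.5)² / 43.5 = 0.2816
  pink-flowered: (91 − 87)² / 87 = 0.1839
  white-flowered: (43 − 43.5)² / 43.5 = 0.0057
χ² = 0.2816 + 0.1839 + 0.0057 = 0.4712 ≈ 0.471
Degrees of freedom = 3 − 1 = 2; critical value at α = 0.05 is 5.991.
Since 0.471 < 5.991, we fail to reject the null hypothesis — the data are consistent with the 1:2:1 ratio.

0.471; consistent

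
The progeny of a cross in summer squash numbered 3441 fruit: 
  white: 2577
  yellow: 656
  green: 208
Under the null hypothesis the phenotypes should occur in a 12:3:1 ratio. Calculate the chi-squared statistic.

Under the 12:3:1 hypothesis (Σ ratio = 16, N = 3441):
  white: 3441 × 12/16 = 2580.75
  yellow: 3441 × 3/16 = 645.1875
  green: 3441 × 1/16 = 215.0625
χ² = Σ (O − E)² / E
  white: (2577 − 2580.75)² / 2580.75 = 0.0054
  yellow: (656 − 645.1875)² / 645.1875 = 0.1812
  green: (208 − 215.0625)² / 215.0625 = 0.2319
χ² = 0.0054 + 0.1812 + 0.2319 = 0.4185 ≈ 0.419

0.419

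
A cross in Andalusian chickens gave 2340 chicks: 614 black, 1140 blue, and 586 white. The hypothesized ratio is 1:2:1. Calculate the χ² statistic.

2.209

Under the 1:2:1 hypothesis (Σ ratio = 4, N = 2340):
  black: 2340 × 1/4 = 585
  blue: 2340 × 2/4 = 1170
  white: 2340 × 1/4 = 585
χ² = Σ (O − E)² / E
  black: (614 − 585)² / 585 = 1.4376
  blue: (1140 − 1170)² / 1170 = 0.7692
  white: (586 − 585)² / 585 = 0.0017
χ² = 1.4376 + 0.7692 + 0.0017 = 2.2085 ≈ 2.209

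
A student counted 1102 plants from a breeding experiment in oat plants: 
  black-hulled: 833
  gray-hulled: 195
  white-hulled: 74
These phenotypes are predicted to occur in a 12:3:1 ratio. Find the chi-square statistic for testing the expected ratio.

1.087

Expected counts for N = 1102 under a 12:3:1 ratio (total parts = 16):
  black-hulled: 1102 × 12/16 = 826.5
  gray-hulled: 1102 × 3/16 = 206.625
  white-hulled: 1102 × 1/16 = 68.875
χ² = Σ (O − E)² / E
  black-hulled: (833 − 826.5)² / 826.5 = 0.0511
  gray-hulled: (195 − 206.625)² / 206.625 = 0.6540
  white-hulled: (74 − 68.875)² / 68.875 = 0.3814
χ² = 0.0511 + 0.6540 + 0.3814 = 1.0865 ≈ 1.087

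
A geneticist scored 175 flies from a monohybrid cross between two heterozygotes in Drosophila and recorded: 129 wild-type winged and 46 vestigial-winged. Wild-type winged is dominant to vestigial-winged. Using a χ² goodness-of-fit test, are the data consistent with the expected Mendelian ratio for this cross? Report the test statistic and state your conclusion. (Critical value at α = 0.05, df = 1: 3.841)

0.154; consistent

For a monohybrid cross between heterozygotes with complete dominance, the expected phenotypic ratio is 3:1.
The 3:1 ratio has 4 parts, so with N = 175 the expected counts are:
  wild-type winged: 175 × 3/4 = 131.25
  vestigial-winged: 175 × 1/4 = 43.75
χ² = Σ (O − E)² / E
  wild-type winged: (129 − 131.25)² / 131.25 = 0.0386
  vestigial-winged: (46 − 43.75)² / 43.75 = 0.1157
χ² = 0.0386 + 0.1157 = 0.1543 ≈ 0.154
Degrees of freedom = 2 − 1 = 1; critical value at α = 0.05 is 3.841.
Since 0.154 < 3.841, we fail to reject the null hypothesis — the data are consistent with the 3:1 ratio.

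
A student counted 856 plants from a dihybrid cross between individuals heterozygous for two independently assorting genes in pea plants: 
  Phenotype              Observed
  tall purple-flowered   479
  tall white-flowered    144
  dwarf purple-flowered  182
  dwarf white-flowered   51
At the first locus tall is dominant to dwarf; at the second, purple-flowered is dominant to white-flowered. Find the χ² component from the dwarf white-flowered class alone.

A dihybrid F₂ with independent assortment and complete dominance at both loci gives a 9:3:3:1 phenotypic ratio.
Under the 9:3:3:1 hypothesis (Σ ratio = 16, N = 856):
  tall purple-flowered: 856 × 9/16 = 481.5
  tall white-flowered: 856 × 3/16 = 160.5
  dwarf purple-flowered: 856 × 3/16 = 160.5
  dwarf white-flowered: 856 × 1/16 = 53.5
Contribution of dwarf white-flowered: (51 − 53.5)² / 53.5 = 0.1168

0.117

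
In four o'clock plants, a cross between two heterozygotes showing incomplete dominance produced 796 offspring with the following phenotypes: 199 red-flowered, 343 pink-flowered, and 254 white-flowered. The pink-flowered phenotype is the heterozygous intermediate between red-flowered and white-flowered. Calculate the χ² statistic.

With incomplete dominance, a heterozygote × heterozygote cross gives a 1:2:1 phenotypic ratio.
The 1:2:1 ratio has 4 parts, so with N = 796 the expected counts are:
  red-flowered: 796 × 1/4 = 199
  pink-flowered: 796 × 2/4 = 398
  white-flowered: 796 × 1/4 = 199
χ² = Σ (O − E)² / E
  red-flowered: (199 − 199)² / 199 = 0.0000
  pink-flowered: (343 − 398)² / 398 = 7.6005
  white-flowered: (254 − 199)² / 199 = 15.2010
χ² = 0.0000 + 7.6005 + 15.2010 = 22.8015 ≈ 22.802

22.802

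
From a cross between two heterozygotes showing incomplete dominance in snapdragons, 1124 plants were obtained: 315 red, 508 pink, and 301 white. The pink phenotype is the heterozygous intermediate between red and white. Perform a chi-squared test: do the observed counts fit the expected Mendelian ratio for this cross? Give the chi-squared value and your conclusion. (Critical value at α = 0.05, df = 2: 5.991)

With incomplete dominance, a heterozygote × heterozygote cross gives a 1:2:1 phenotypic ratio.
Total ratio parts = 4. Expected numbers out of 1124:
  red: 1124 × 1/4 = 281
  pink: 1124 × 2/4 = 562
  white: 1124 × 1/4 = 281
χ² = Σ (O − E)² / E
  red: (315 − 281)² / 281 = 4.1139
  pink: (508 − 562)² / 562 = 5.1886
  white: (301 − 281)² / 281 = 1.4235
χ² = 4.1139 + 5.1886 + 1.4235 = 10.726
Degrees of freedom = 3 − 1 = 2; critical value at α = 0.05 is 5.991.
Since 10.726 > 5.991, we reject the null hypothesis — the data do not fit the 1:2:1 ratio.

10.726; not consistent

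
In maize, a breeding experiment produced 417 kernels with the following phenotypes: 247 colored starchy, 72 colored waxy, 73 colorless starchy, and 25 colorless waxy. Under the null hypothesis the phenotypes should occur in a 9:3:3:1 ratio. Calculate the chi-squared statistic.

1.537

Total ratio parts = 16. Expected numbers out of 417:
  colored starchy: 417 × 9/16 = 234.5625
  colored waxy: 417 × 3/16 = 78.1875
  colorless starchy: 417 × 3/16 = 78.1875
  colorless waxy: 417 × 1/16 = 26.0625
χ² = Σ (O − E)² / E
  colored starchy: (247 − 234.5625)² / 234.5625 = 0.6595
  colored waxy: (72 − 78.1875)² / 78.1875 = 0.4897
  colorless starchy: (73 − 78.1875)² / 78.1875 = 0.3442
  colorless waxy: (25 − 26.0625)² / 26.0625 = 0.0433
χ² = 0.6595 + 0.4897 + 0.3442 + 0.0433 = 1.5367 ≈ 1.537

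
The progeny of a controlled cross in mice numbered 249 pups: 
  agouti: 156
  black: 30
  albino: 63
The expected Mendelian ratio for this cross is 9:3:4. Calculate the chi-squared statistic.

The 9:3:4 ratio has 16 parts, so with N = 249 the expected counts are:
  agouti: 249 × 9/16 = 140.0625
  black: 249 × 3/16 = 46.6875
  albino: 249 × 4/16 = 62.25
χ² = Σ (O − E)² / E
  agouti: (156 − 140.0625)² / 140.0625 = 1.8135
  black: (30 − 46.6875)² / 46.6875 = 5.9646
  albino: (63 − 62.25)² / 62.25 = 0.0090
χ² = 1.8135 + 5.9646 + 0.0090 = 7.7871 ≈ 7.787

7.787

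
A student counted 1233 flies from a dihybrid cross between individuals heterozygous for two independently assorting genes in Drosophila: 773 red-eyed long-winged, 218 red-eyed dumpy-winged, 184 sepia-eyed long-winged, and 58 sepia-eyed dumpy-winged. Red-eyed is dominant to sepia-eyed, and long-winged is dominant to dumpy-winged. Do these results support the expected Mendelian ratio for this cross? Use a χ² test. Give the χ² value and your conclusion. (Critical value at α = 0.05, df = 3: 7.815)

24.197; not consistent

A dihybrid F₂ with independent assortment and complete dominance at both loci gives a 9:3:3:1 phenotypic ratio.
Expected counts for N = 1233 under a 9:3:3:1 ratio (total parts = 16):
  red-eyed long-winged: 1233 × 9/16 = 693.5625
  red-eyed dumpy-winged: 1233 × 3/16 = 231.1875
  sepia-eyed long-winged: 1233 × 3/16 = 231.1875
  sepia-eyed dumpy-winged: 1233 × 1/16 = 77.0625
χ² = Σ (O − E)² / E
  red-eyed long-winged: (773 − 693.5625)² / 693.5625 = 9.0984
  red-eyed dumpy-winged: (218 − 231.1875)² / 231.1875 = 0.7522
  sepia-eyed long-winged: (184 − 231.1875)² / 231.1875 = 9.6314
  sepia-eyed dumpy-winged: (58 − 77.0625)² / 77.0625 = 4.7154
χ² = 9.0984 + 0.7522 + 9.6314 + 4.7154 = 24.1974 ≈ 24.197
Degrees of freedom = 4 − 1 = 3; critical value at α = 0.05 is 7.815.
Since 24.197 > 7.815, we reject the null hypothesis — the data do not fit the 9:3:3:1 ratio.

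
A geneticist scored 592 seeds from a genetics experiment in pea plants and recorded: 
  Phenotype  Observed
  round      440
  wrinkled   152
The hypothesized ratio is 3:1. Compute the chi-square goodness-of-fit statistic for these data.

Expected counts for N = 592 under a 3:1 ratio (total parts = 4):
  round: 592 × 3/4 = 444
  wrinkled: 592 × 1/4 = 148
χ² = Σ (O − E)² / E
  round: (440 − 444)² / 444 = 0.0360
  wrinkled: (152 − 148)² / 148 = 0.1081
χ² = 0.0360 + 0.1081 = 0.1441 ≈ 0.144

0.144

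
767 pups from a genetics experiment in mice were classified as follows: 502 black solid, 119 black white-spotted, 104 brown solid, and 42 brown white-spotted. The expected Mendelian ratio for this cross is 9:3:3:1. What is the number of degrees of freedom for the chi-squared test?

A goodness-of-fit test with 4 phenotype classes has df = 4 − 1 = 3.

3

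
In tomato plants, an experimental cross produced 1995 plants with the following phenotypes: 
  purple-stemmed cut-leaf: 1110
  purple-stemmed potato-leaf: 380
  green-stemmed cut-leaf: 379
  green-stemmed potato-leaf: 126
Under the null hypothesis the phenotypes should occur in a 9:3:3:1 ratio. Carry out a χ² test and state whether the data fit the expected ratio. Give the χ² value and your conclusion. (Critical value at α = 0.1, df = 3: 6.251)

Expected counts for N = 1995 under a 9:3:3:1 ratio (total parts = 16):
  purple-stemmed cut-leaf: 1995 × 9/16 = 1122.1875
  purple-stemmed potato-leaf: 1995 × 3/16 = 374.0625
  green-stemmed cut-leaf: 1995 × 3/16 = 374.0625
  green-stemmed potato-leaf: 1995 × 1/16 = 124.6875
χ² = Σ (O − E)² / E
  purple-stemmed cut-leaf: (1110 − 1122.1875)² / 1122.1875 = 0.1324
  purple-stemmed potato-leaf: (380 − 374.0625)² / 374.0625 = 0.0942
  green-stemmed cut-leaf: (379 − 374.0625)² / 374.0625 = 0.0652
  green-stemmed potato-leaf: (126 − 124.6875)² / 124.6875 = 0.0138
χ² = 0.1324 + 0.0942 + 0.0652 + 0.0138 = 0.3056 ≈ 0.306
Degrees of freedom = 4 − 1 = 3; critical value at α = 0.1 is 6.251.
Since 0.306 < 6.251, we fail to reject the null hypothesis — the data are consistent with the 9:3:3:1 ratio.

0.306; consistent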